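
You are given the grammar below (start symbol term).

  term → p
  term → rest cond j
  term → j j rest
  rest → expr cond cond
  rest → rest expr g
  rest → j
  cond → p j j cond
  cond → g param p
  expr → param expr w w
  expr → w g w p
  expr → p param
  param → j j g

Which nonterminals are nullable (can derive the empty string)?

{ } (none)

No nonterminal has an empty production or an RHS whose symbols are all nullable.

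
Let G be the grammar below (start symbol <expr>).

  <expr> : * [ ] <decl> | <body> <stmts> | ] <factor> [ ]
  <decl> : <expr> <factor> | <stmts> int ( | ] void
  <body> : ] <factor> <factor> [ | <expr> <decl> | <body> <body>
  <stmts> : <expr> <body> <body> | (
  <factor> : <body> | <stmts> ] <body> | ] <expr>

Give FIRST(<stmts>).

From <stmts> : <expr> <body> <body>: add FIRST(<expr>) = { *, ] }.
<stmts> : ( contributes {(}.
Union: FIRST(<stmts>) = { (, *, ] }.

{ (, *, ] }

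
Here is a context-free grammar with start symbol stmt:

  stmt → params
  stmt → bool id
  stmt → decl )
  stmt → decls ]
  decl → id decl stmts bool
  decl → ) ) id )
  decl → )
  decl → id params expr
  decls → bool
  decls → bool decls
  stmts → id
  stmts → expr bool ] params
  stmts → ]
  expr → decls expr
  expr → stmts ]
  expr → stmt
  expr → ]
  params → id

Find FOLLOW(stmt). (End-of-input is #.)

{ #, ), ], bool, id }

stmt is the start symbol, so # ∈ FOLLOW(stmt).
In expr → stmt: stmt is at the end, add FOLLOW(expr) = { ), ], bool, id }.
Union: FOLLOW(stmt) = { #, ), ], bool, id }.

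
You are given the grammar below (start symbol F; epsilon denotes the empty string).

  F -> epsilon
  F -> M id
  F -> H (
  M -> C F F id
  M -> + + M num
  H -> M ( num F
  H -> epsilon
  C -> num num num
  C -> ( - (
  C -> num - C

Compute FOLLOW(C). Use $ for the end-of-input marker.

{ (, +, id, num }

In M -> C F F id: add FIRST(F F id) = { (, +, id, num }.
In C -> num - C: C is at the end, add FOLLOW(C) = { (, +, id, num }.
Union: FOLLOW(C) = { (, +, id, num }.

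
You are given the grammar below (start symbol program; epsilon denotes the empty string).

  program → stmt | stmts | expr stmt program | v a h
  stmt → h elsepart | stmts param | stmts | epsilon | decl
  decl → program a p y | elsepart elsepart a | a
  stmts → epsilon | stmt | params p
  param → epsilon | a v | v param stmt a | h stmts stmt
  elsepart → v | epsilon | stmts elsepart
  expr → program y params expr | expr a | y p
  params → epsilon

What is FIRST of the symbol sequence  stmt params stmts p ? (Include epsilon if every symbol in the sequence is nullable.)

Add FIRST(stmt)\{epsilon} = { a, h, p, v, y }; stmt is nullable, continue.
Add FIRST(params)\{epsilon} = {  }; params is nullable, continue.
Add FIRST(stmts)\{epsilon} = { a, h, p, v, y }; stmts is nullable, continue.
p is a terminal; add {p} and stop.

{ a, h, p, v, y }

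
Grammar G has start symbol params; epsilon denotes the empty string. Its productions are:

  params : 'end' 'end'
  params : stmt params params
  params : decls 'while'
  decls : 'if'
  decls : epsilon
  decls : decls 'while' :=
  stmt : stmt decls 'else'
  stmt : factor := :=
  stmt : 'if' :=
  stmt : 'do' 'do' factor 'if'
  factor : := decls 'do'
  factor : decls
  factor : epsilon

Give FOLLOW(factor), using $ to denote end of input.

In stmt : factor := :=: add FIRST(:= :=) = { := }.
In stmt : 'do' 'do' factor 'if': add FIRST('if') = { 'if' }.
Union: FOLLOW(factor) = { 'if', := }.

{ 'if', := }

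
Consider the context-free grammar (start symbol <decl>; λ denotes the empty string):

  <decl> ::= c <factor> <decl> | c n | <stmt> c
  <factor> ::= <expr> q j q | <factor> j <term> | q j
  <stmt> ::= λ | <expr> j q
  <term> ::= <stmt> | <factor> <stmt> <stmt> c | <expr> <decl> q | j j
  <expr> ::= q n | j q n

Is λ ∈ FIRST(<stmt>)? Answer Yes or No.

Yes

<stmt> has an λ-production, so <stmt> ⇒ λ.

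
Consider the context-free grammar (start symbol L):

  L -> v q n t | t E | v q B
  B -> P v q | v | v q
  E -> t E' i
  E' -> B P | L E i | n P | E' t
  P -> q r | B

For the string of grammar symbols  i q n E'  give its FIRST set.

i is a terminal; add {i} and stop.

{ i }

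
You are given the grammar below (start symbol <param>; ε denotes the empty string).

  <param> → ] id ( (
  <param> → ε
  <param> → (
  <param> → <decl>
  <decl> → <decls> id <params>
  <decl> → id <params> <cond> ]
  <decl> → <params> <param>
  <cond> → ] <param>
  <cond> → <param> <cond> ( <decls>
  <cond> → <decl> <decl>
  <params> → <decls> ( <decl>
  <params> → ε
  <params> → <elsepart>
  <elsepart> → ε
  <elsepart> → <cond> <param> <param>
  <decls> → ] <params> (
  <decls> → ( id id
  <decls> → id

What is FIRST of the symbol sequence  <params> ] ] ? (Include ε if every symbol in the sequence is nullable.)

Add FIRST(<params>)\{ε} = { (, ], id }; <params> is nullable, continue.
] is a terminal; add {]} and stop.

{ (, ], id }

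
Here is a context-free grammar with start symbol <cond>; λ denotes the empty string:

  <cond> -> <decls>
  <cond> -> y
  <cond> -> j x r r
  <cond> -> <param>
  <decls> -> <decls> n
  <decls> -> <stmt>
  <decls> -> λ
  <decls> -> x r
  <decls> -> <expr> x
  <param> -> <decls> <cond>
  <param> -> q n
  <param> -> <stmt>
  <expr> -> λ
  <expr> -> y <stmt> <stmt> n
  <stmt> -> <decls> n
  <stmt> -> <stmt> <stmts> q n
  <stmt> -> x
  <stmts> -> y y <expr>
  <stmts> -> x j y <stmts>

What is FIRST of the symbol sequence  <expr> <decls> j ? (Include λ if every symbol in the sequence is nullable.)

{ j, n, x, y }

Add FIRST(<expr>)\{λ} = { y }; <expr> is nullable, continue.
Add FIRST(<decls>)\{λ} = { n, x, y }; <decls> is nullable, continue.
j is a terminal; add {j} and stop.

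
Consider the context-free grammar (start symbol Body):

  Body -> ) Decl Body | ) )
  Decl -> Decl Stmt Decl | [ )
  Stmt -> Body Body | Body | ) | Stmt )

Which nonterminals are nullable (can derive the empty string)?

No nonterminal has an empty production or an RHS whose symbols are all nullable.

{ } (none)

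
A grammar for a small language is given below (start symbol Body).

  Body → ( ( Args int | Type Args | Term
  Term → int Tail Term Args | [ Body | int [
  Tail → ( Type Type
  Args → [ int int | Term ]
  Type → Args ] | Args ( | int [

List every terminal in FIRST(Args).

{ [, int }

Args → [ int int contributes {[}.
From Args → Term ]: add FIRST(Term) = { [, int }.
Union: FIRST(Args) = { [, int }.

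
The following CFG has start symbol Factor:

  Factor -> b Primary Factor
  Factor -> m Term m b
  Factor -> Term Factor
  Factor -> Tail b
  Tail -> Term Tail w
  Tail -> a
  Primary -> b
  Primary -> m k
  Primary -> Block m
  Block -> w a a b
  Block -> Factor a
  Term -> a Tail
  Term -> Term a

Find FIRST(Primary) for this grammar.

Primary -> b contributes {b}.
Primary -> m k contributes {m}.
From Primary -> Block m: add FIRST(Block) = { a, b, m, w }.
Union: FIRST(Primary) = { a, b, m, w }.

{ a, b, m, w }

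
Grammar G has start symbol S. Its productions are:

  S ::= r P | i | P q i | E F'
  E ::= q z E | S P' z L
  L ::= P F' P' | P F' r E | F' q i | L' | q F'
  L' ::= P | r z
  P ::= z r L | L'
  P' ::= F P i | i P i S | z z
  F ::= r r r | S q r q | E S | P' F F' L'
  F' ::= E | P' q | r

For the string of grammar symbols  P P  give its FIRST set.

Add FIRST(P) = { r, z }; P is not nullable, stop.

{ r, z }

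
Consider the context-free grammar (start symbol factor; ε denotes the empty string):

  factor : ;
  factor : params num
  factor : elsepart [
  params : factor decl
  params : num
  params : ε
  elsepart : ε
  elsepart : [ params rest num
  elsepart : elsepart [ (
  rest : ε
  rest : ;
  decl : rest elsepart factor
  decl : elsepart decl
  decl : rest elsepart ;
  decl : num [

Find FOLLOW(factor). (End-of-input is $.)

factor is the start symbol, so $ ∈ FOLLOW(factor).
In params : factor decl: add FIRST(decl) = { ;, [, num }.
In decl : rest elsepart factor: factor is at the end, add FOLLOW(decl) = { ;, num }.
Union: FOLLOW(factor) = { $, ;, [, num }.

{ $, ;, [, num }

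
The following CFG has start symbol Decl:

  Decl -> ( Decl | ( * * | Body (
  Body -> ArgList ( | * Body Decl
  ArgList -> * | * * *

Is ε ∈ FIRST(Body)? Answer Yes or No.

No

No nonterminal in this grammar is nullable.
No production of Body has an RHS whose symbols are all nullable, so Body is not nullable.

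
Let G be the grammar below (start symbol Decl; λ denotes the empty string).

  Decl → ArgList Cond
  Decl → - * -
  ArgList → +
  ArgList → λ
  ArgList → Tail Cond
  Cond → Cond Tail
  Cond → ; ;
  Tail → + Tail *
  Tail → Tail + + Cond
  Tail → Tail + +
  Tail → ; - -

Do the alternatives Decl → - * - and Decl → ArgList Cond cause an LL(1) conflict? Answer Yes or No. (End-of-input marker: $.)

FIRST(- * -) = { - } and FIRST(ArgList Cond) = { +, ; }.
The FIRST sets are disjoint and neither alternative is nullable — no conflict.

No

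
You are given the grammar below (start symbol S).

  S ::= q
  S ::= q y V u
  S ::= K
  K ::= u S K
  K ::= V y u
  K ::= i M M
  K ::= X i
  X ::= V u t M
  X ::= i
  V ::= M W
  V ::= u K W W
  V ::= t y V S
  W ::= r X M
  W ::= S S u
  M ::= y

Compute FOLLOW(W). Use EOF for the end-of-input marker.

In V ::= M W: W is at the end, add FOLLOW(V) = { i, q, t, u, y }.
In V ::= u K W W: add FIRST(W) = { i, q, r, t, u, y }.
In V ::= u K W W: W is at the end, add FOLLOW(V) = { i, q, t, u, y }.
Union: FOLLOW(W) = { i, q, r, t, u, y }.

{ i, q, r, t, u, y }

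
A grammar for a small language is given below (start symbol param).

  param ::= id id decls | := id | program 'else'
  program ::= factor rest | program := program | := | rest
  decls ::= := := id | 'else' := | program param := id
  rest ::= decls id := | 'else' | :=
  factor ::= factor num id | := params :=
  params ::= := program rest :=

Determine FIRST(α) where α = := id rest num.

:= is a terminal; add {:=} and stop.

{ := }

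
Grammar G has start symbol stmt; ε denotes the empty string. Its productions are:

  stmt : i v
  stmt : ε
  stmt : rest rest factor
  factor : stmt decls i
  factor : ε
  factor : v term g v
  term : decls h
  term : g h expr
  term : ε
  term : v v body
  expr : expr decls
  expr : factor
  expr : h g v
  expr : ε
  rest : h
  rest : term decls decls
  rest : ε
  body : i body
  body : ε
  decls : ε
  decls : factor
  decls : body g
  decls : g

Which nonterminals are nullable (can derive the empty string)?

{ body, decls, expr, factor, rest, stmt, term }

Directly nullable (have an ε-production): stmt, factor, term, expr, rest, body, decls.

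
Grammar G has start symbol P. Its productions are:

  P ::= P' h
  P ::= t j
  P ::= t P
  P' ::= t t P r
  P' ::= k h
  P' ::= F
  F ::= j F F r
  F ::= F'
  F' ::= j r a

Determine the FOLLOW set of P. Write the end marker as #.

{ #, r }

P is the start symbol, so # ∈ FOLLOW(P).
In P ::= t P: P is at the end, add FOLLOW(P) = { #, r }.
In P' ::= t t P r: add FIRST(r) = { r }.
Union: FOLLOW(P) = { #, r }.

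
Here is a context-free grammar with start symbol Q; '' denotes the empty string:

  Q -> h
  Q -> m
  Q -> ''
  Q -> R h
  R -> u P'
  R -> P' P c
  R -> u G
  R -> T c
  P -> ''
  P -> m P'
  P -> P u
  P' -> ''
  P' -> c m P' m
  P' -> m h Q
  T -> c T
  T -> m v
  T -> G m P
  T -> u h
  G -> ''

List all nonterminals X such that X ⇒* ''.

{ G, P, P', Q }

Directly nullable (have an ''-production): Q, P, P', G.
No other nonterminal has a production whose RHS symbols are all nullable.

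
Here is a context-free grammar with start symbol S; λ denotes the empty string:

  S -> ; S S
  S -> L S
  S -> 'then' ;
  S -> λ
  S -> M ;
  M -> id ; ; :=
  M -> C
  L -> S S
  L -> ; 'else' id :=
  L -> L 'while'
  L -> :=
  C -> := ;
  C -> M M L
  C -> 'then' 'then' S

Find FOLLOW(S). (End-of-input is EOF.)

S is the start symbol, so EOF ∈ FOLLOW(S).
In S -> ; S S: add FIRST(S)\{λ} = { 'then', 'while', :=, ;, id }.
  Since S is nullable, also add FOLLOW(S) = { EOF, 'then', 'while', :=, ;, id }.
In S -> ; S S: S is at the end, add FOLLOW(S) = { EOF, 'then', 'while', :=, ;, id }.
In S -> L S: S is at the end, add FOLLOW(S) = { EOF, 'then', 'while', :=, ;, id }.
In L -> S S: add FIRST(S)\{λ} = { 'then', 'while', :=, ;, id }.
  Since S is nullable, also add FOLLOW(L) = { EOF, 'then', 'while', :=, ;, id }.
In L -> S S: S is at the end, add FOLLOW(L) = { EOF, 'then', 'while', :=, ;, id }.
In C -> 'then' 'then' S: S is at the end, add FOLLOW(C) = { 'then', 'while', :=, ;, id }.
Union: FOLLOW(S) = { EOF, 'then', 'while', :=, ;, id }.

{ EOF, 'then', 'while', :=, ;, id }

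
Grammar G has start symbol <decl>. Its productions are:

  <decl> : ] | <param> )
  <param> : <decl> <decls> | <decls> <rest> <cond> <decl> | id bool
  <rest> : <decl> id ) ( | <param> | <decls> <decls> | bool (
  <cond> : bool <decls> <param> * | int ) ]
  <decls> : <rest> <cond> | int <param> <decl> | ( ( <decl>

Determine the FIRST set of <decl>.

{ (, ], bool, id, int }

<decl> : ] contributes {]}.
From <decl> : <param> ): add FIRST(<param>) = { (, ], bool, id, int }.
Union: FIRST(<decl>) = { (, ], bool, id, int }.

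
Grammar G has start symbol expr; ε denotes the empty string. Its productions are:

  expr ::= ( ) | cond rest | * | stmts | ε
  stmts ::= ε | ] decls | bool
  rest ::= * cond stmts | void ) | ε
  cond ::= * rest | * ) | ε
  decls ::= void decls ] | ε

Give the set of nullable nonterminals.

{ cond, decls, expr, rest, stmts }

Directly nullable (have an ε-production): expr, stmts, rest, cond, decls.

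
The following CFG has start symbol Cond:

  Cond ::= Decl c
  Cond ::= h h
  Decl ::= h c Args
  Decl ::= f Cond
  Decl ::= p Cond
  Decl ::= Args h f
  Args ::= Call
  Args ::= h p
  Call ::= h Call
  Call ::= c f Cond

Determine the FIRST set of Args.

From Args ::= Call: add FIRST(Call) = { c, h }.
Args ::= h p contributes {h}.
Union: FIRST(Args) = { c, h }.

{ c, h }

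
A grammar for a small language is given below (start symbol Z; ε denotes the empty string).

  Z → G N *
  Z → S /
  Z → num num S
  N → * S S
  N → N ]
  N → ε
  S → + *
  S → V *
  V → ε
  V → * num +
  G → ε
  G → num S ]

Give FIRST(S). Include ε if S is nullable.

{ *, + }

S → + * contributes {+}.
From S → V *: V nullable, take FIRST(V) ∪ {*} = { * }.
Union: FIRST(S) = { *, + }.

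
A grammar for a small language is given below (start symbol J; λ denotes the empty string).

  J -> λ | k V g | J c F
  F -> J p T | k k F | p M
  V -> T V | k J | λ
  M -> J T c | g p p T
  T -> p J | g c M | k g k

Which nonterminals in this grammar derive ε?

{ J, V }

Directly nullable (have an λ-production): J, V.
No other nonterminal has a production whose RHS symbols are all nullable.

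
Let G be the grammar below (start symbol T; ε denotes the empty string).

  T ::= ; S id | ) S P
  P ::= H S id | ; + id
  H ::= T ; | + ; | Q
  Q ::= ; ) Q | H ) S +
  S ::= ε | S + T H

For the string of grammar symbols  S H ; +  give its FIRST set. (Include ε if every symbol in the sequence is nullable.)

{ ), +, ; }

Add FIRST(S)\{ε} = { + }; S is nullable, continue.
Add FIRST(H) = { ), +, ; }; H is not nullable, stop.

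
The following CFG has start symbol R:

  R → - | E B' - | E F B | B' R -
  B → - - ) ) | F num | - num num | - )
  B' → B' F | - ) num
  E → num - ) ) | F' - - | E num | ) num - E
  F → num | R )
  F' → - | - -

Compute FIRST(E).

{ ), -, num }

E → num - ) ) contributes {num}.
From E → F' - -: add FIRST(F') = { - }.
From E → E num: add FIRST(E) = { ), -, num }.
E → ) num - E contributes {)}.
Union: FIRST(E) = { ), -, num }.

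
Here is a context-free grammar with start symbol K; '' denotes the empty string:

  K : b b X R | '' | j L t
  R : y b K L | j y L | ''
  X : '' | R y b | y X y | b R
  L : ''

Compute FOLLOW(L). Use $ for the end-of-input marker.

In K : j L t: add FIRST(t) = { t }.
In R : y b K L: L is at the end, add FOLLOW(R) = { $, j, y }.
In R : j y L: L is at the end, add FOLLOW(R) = { $, j, y }.
Union: FOLLOW(L) = { $, j, t, y }.

{ $, j, t, y }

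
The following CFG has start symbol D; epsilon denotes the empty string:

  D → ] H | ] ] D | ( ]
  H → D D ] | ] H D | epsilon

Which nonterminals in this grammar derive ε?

{ H }

Directly nullable (have an epsilon-production): H.
No other nonterminal has a production whose RHS symbols are all nullable.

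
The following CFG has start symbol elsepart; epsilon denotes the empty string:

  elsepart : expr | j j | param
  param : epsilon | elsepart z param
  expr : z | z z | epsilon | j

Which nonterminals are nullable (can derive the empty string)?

{ elsepart, expr, param }

Directly nullable (have an epsilon-production): param, expr.
elsepart : expr with every symbol nullable, so elsepart is nullable.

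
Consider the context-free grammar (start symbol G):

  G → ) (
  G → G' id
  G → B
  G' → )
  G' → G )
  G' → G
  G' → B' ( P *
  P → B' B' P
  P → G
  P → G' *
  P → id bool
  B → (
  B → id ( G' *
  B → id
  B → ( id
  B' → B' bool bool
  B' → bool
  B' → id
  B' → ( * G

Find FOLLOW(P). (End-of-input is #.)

In G' → B' ( P *: add FIRST(*) = { * }.
In P → B' B' P: P is at the end, add FOLLOW(P) = { * }.
Union: FOLLOW(P) = { * }.

{ * }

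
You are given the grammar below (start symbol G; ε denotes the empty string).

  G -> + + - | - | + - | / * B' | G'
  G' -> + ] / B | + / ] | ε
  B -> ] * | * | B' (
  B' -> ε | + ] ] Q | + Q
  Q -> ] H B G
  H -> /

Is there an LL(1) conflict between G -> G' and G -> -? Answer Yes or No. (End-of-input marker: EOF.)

FIRST(G') = { +, ε } and FIRST(-) = { - }.
The first is nullable but FOLLOW(G) = { EOF, ( } is disjoint from FIRST of the second.

No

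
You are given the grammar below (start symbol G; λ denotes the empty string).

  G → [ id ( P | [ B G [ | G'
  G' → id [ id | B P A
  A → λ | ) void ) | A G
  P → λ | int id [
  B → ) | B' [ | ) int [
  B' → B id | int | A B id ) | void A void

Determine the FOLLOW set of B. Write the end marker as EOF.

{ EOF, ), [, id, int, void }

In G → [ B G [: add FIRST(G [) = { ), [, id, int, void }.
In G' → B P A: add FIRST(P A)\{λ} = { ), [, id, int, void }.
  Since P A is nullable, also add FOLLOW(G') = { EOF, ), [, id, int, void }.
In B' → B id: add FIRST(id) = { id }.
In B' → A B id ): add FIRST(id )) = { id }.
Union: FOLLOW(B) = { EOF, ), [, id, int, void }.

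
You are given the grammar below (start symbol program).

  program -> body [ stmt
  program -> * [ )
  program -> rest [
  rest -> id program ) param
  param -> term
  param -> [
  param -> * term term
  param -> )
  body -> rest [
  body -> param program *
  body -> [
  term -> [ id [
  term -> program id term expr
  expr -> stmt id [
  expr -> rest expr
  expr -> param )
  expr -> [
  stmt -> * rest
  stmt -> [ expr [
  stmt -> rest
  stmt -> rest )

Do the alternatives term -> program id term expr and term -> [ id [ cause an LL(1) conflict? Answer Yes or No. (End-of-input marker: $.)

Yes

FIRST(program id term expr) = { ), *, [, id } and FIRST([ id [) = { [ }.
Both contain [, so the two alternatives are not disjoint — LL(1) conflict.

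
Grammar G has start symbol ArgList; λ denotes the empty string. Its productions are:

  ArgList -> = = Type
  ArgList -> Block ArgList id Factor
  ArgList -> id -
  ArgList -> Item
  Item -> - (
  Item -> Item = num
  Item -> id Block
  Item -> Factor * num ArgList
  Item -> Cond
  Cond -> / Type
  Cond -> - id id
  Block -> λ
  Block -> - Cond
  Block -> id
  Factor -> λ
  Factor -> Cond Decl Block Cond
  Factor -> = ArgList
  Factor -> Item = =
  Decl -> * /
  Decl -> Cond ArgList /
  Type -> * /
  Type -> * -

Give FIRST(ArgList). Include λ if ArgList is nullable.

ArgList -> = = Type contributes {=}.
From ArgList -> Block ArgList id Factor: Block nullable, take FIRST(Block) ∪ FIRST(ArgList) = { *, -, /, =, id }.
ArgList -> id - contributes {id}.
From ArgList -> Item: add FIRST(Item) = { *, -, /, =, id }.
Union: FIRST(ArgList) = { *, -, /, =, id }.

{ *, -, /, =, id }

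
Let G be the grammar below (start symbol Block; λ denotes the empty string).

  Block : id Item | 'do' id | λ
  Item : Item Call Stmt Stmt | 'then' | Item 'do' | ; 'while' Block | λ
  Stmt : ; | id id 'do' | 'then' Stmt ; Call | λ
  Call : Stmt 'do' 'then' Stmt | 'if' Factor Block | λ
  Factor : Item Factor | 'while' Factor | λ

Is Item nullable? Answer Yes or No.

Yes

Item has an λ-production, so Item ⇒ λ.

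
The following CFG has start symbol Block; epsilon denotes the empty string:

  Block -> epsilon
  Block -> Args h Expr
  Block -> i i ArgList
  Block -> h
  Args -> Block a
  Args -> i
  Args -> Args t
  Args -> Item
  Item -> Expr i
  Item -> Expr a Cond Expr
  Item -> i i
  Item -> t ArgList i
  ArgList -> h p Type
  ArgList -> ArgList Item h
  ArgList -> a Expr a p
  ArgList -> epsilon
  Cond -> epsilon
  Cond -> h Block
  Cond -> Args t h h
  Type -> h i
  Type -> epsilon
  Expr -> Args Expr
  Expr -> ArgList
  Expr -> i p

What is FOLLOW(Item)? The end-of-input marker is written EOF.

In Args -> Item: Item is at the end, add FOLLOW(Args) = { EOF, a, h, i, t }.
In ArgList -> ArgList Item h: add FIRST(h) = { h }.
Union: FOLLOW(Item) = { EOF, a, h, i, t }.

{ EOF, a, h, i, t }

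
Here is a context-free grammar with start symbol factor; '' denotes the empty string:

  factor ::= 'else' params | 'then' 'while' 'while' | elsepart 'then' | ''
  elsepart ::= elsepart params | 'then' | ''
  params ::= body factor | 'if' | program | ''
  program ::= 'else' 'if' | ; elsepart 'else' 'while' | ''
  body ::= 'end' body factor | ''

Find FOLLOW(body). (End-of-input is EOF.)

In params ::= body factor: add FIRST(factor)\{''} = { 'else', 'end', 'if', 'then', ; }.
  Since factor is nullable, also add FOLLOW(params) = { EOF, 'else', 'end', 'if', 'then', ; }.
In body ::= 'end' body factor: add FIRST(factor)\{''} = { 'else', 'end', 'if', 'then', ; }.
  Since factor is nullable, also add FOLLOW(body) = { EOF, 'else', 'end', 'if', 'then', ; }.
Union: FOLLOW(body) = { EOF, 'else', 'end', 'if', 'then', ; }.

{ EOF, 'else', 'end', 'if', 'then', ; }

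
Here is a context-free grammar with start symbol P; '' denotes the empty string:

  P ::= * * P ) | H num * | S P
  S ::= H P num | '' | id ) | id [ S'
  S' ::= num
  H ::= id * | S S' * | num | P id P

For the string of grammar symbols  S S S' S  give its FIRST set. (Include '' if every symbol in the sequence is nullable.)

Add FIRST(S)\{''} = { *, id, num }; S is nullable, continue.
Add FIRST(S)\{''} = { *, id, num }; S is nullable, continue.
Add FIRST(S') = { num }; S' is not nullable, stop.

{ *, id, num }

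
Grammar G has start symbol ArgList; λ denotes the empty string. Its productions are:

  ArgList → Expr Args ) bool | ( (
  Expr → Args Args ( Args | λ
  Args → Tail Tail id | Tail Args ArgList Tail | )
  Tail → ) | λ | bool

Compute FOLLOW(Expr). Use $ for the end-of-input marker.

{ ), bool, id }

In ArgList → Expr Args ) bool: add FIRST(Args ) bool) = { ), bool, id }.
Union: FOLLOW(Expr) = { ), bool, id }.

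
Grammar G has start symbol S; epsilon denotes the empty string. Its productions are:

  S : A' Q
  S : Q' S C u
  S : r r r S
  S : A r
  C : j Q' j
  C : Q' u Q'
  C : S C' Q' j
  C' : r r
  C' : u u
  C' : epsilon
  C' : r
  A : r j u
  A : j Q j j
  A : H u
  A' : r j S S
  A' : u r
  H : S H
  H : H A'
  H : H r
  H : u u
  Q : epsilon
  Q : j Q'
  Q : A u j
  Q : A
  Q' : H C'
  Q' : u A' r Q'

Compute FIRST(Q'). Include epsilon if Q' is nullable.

From Q' : H C': add FIRST(H) = { j, r, u }.
Q' : u A' r Q' contributes {u}.
Union: FIRST(Q') = { j, r, u }.

{ j, r, u }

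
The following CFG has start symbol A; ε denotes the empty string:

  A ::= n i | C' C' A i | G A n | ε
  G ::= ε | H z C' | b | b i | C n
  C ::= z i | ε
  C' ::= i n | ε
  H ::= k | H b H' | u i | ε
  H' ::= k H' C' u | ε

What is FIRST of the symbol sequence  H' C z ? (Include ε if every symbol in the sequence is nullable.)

{ k, z }

Add FIRST(H')\{ε} = { k }; H' is nullable, continue.
Add FIRST(C)\{ε} = { z }; C is nullable, continue.
z is a terminal; add {z} and stop.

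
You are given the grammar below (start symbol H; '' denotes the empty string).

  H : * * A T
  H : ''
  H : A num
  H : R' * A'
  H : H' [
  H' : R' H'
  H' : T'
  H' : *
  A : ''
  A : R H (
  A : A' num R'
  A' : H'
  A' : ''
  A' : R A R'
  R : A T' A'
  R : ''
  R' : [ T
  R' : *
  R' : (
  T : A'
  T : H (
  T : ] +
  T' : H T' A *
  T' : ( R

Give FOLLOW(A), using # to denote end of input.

In H : * * A T: add FIRST(T)\{''} = { (, *, [, ], num }.
  Since T is nullable, also add FOLLOW(H) = { #, (, *, [, num }.
In H : A num: add FIRST(num) = { num }.
In A' : R A R': add FIRST(R') = { (, *, [ }.
In R : A T' A': add FIRST(T' A') = { (, *, [, num }.
In T' : H T' A *: add FIRST(*) = { * }.
Union: FOLLOW(A) = { #, (, *, [, ], num }.

{ #, (, *, [, ], num }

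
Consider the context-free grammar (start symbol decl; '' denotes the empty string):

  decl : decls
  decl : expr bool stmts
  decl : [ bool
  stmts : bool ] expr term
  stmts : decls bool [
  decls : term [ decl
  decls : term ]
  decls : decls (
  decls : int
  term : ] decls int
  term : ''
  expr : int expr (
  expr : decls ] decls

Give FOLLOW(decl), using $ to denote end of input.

{ $, (, ], bool, int }

decl is the start symbol, so $ ∈ FOLLOW(decl).
In decls : term [ decl: decl is at the end, add FOLLOW(decls) = { $, (, ], bool, int }.
Union: FOLLOW(decl) = { $, (, ], bool, int }.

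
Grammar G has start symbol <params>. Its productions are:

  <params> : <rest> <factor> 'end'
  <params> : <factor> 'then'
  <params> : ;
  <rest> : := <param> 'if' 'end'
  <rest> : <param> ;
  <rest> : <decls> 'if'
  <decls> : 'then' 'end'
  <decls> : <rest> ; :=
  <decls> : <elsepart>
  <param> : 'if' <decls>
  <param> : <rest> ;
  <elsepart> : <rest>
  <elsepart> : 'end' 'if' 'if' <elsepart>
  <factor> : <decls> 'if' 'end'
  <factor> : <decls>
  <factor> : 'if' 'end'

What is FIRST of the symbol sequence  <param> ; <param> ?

{ 'end', 'if', 'then', := }

Add FIRST(<param>) = { 'end', 'if', 'then', := }; <param> is not nullable, stop.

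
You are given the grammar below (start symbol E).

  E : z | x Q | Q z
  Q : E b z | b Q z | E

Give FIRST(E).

{ b, x, z }

E : z contributes {z}.
E : x Q contributes {x}.
From E : Q z: add FIRST(Q) = { b, x, z }.
Union: FIRST(E) = { b, x, z }.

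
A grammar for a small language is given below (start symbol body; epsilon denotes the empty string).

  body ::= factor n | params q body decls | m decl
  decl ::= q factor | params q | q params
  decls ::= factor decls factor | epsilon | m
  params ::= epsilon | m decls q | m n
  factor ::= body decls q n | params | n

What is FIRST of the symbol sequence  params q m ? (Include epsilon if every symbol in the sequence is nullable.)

Add FIRST(params)\{epsilon} = { m }; params is nullable, continue.
q is a terminal; add {q} and stop.

{ m, q }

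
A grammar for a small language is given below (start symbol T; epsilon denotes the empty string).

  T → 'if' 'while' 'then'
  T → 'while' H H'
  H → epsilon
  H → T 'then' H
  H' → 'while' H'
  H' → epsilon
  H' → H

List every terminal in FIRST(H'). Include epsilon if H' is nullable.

H' → 'while' H' contributes {'while'}.
H' → epsilon contributes epsilon.
From H' → H: add FIRST(H) = { 'if', 'while', epsilon } (including epsilon since H is nullable).
Union: FIRST(H') = { 'if', 'while', epsilon }.

{ 'if', 'while', epsilon }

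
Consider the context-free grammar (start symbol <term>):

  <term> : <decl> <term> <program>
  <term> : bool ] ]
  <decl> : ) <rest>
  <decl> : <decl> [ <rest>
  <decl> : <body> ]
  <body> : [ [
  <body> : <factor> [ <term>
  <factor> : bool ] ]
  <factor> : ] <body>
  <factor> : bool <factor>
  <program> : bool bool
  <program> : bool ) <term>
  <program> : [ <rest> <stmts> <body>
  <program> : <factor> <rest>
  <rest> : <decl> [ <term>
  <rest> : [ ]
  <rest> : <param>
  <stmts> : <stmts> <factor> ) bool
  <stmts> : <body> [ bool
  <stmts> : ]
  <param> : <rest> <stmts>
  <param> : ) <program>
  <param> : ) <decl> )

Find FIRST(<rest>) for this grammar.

{ ), [, ], bool }

From <rest> : <decl> [ <term>: add FIRST(<decl>) = { ), [, ], bool }.
<rest> : [ ] contributes {[}.
From <rest> : <param>: add FIRST(<param>) = { ), [, ], bool }.
Union: FIRST(<rest>) = { ), [, ], bool }.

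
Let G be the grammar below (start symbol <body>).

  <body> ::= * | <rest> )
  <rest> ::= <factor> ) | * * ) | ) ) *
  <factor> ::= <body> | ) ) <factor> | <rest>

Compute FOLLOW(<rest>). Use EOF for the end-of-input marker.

In <body> ::= <rest> ): add FIRST()) = { ) }.
In <factor> ::= <rest>: <rest> is at the end, add FOLLOW(<factor>) = { ) }.
Union: FOLLOW(<rest>) = { ) }.

{ ) }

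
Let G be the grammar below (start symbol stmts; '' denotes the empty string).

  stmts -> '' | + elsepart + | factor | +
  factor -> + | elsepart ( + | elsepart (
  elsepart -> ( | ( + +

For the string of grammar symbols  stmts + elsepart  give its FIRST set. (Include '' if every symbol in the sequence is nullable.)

{ (, + }

Add FIRST(stmts)\{''} = { (, + }; stmts is nullable, continue.
+ is a terminal; add {+} and stop.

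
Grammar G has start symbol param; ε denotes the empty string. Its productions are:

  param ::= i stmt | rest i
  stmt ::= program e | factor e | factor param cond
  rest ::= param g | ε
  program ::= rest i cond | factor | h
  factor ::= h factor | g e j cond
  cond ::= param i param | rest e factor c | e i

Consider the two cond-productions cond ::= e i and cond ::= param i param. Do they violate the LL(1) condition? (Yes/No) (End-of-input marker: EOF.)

No

FIRST(e i) = { e } and FIRST(param i param) = { i }.
The FIRST sets are disjoint and neither alternative is nullable — no conflict.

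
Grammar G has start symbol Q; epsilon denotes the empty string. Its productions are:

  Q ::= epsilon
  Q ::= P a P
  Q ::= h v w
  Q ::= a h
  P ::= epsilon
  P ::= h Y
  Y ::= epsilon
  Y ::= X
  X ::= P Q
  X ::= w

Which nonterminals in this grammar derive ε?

Directly nullable (have an epsilon-production): Q, P, Y.
X ::= P Q with every symbol nullable, so X is nullable.

{ P, Q, X, Y }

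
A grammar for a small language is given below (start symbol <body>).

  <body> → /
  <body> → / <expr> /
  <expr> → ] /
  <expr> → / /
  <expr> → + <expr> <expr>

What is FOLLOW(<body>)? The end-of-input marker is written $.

{ $ }

<body> is the start symbol, so $ ∈ FOLLOW(<body>).
Union: FOLLOW(<body>) = { $ }.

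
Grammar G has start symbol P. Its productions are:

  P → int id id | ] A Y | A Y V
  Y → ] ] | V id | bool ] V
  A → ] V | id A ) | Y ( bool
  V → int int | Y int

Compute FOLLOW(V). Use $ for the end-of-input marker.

In P → A Y V: V is at the end, add FOLLOW(P) = { $ }.
In Y → V id: add FIRST(id) = { id }.
In Y → bool ] V: V is at the end, add FOLLOW(Y) = { $, (, ], bool, int }.
In A → ] V: V is at the end, add FOLLOW(A) = { ), ], bool, int }.
Union: FOLLOW(V) = { $, (, ), ], bool, id, int }.

{ $, (, ), ], bool, id, int }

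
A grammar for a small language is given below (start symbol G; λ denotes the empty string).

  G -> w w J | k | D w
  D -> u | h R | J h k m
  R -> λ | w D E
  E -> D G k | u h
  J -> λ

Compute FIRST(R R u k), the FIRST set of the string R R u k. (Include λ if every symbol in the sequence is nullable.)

{ u, w }

Add FIRST(R)\{λ} = { w }; R is nullable, continue.
Add FIRST(R)\{λ} = { w }; R is nullable, continue.
u is a terminal; add {u} and stop.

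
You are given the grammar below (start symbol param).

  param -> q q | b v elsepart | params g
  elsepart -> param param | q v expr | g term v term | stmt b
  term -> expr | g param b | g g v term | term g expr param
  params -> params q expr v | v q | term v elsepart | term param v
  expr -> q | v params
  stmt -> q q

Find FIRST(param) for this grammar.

param -> q q contributes {q}.
param -> b v elsepart contributes {b}.
From param -> params g: add FIRST(params) = { g, q, v }.
Union: FIRST(param) = { b, g, q, v }.

{ b, g, q, v }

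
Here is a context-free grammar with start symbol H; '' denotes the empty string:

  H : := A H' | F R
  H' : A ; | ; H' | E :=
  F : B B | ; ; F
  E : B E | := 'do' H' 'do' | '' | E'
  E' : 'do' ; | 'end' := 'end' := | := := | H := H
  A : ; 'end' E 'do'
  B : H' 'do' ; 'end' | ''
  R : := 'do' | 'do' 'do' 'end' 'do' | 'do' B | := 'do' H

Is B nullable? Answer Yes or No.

Yes

B has an ''-production, so B ⇒ ''.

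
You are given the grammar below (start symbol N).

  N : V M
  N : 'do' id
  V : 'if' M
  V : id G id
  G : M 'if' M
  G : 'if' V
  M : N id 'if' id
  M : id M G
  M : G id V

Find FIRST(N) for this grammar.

{ 'do', 'if', id }

From N : V M: add FIRST(V) = { 'if', id }.
N : 'do' id contributes {'do'}.
Union: FIRST(N) = { 'do', 'if', id }.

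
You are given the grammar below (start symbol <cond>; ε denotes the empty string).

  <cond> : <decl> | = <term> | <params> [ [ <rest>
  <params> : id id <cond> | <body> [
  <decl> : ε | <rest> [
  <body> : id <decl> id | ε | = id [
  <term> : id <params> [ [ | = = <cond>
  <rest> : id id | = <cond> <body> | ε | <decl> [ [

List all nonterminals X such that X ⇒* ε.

Directly nullable (have an ε-production): <decl>, <body>, <rest>.
<cond> : <decl> with every symbol nullable, so <cond> is nullable.
No other nonterminal has a production whose RHS symbols are all nullable.

{ <body>, <cond>, <decl>, <rest> }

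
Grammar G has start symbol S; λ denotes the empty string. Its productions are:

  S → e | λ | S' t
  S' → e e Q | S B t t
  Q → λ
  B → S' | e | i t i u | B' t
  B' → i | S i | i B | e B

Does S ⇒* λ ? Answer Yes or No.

S has an λ-production, so S ⇒ λ.

Yes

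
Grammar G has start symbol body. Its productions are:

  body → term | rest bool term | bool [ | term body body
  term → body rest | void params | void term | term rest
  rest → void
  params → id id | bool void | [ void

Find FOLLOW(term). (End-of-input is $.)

In body → term: term is at the end, add FOLLOW(body) = { $, bool, void }.
In body → rest bool term: term is at the end, add FOLLOW(body) = { $, bool, void }.
In body → term body body: add FIRST(body body) = { bool, void }.
In term → void term: term is at the end, add FOLLOW(term) = { $, bool, void }.
In term → term rest: add FIRST(rest) = { void }.
Union: FOLLOW(term) = { $, bool, void }.

{ $, bool, void }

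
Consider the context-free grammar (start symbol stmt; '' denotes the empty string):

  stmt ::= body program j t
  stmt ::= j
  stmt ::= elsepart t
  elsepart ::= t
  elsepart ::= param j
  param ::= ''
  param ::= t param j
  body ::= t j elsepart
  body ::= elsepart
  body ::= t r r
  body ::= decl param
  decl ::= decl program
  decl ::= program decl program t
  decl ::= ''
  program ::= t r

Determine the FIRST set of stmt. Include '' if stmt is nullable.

{ j, t }

From stmt ::= body program j t: body nullable, take FIRST(body) ∪ FIRST(program) = { j, t }.
stmt ::= j contributes {j}.
From stmt ::= elsepart t: add FIRST(elsepart) = { j, t }.
Union: FIRST(stmt) = { j, t }.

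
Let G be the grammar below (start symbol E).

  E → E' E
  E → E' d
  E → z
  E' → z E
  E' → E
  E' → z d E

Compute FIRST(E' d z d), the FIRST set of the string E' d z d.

{ z }

Add FIRST(E') = { z }; E' is not nullable, stop.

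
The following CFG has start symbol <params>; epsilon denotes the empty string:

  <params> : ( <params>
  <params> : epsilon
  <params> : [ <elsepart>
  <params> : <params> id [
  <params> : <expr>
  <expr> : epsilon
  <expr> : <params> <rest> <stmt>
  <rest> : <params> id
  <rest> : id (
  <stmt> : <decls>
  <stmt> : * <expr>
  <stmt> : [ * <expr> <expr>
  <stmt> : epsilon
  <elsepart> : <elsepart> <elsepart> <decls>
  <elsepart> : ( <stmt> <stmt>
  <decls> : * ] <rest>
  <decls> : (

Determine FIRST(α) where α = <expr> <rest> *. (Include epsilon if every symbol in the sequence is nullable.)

Add FIRST(<expr>)\{epsilon} = { (, [, id }; <expr> is nullable, continue.
Add FIRST(<rest>) = { (, [, id }; <rest> is not nullable, stop.

{ (, [, id }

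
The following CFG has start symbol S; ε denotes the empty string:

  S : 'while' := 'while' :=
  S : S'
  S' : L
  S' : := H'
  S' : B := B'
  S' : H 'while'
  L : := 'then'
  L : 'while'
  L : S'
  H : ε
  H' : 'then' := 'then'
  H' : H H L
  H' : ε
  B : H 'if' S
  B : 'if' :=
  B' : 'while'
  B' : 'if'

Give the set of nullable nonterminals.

Directly nullable (have an ε-production): H, H'.
No other nonterminal has a production whose RHS symbols are all nullable.

{ H, H' }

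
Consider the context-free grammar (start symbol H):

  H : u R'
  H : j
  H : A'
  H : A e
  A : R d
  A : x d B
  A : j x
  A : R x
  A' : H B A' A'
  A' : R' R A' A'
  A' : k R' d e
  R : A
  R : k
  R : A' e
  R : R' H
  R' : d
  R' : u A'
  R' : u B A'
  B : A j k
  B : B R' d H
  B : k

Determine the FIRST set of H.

H : u R' contributes {u}.
H : j contributes {j}.
From H : A': add FIRST(A') = { d, j, k, u, x }.
From H : A e: add FIRST(A) = { d, j, k, u, x }.
Union: FIRST(H) = { d, j, k, u, x }.

{ d, j, k, u, x }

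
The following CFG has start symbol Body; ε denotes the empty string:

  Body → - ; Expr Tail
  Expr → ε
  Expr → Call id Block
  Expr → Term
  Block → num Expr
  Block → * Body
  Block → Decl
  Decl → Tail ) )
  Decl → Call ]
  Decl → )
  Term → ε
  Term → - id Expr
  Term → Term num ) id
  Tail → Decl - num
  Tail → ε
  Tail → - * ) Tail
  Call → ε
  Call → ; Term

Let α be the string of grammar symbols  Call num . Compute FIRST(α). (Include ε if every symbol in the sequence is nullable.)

Add FIRST(Call)\{ε} = { ; }; Call is nullable, continue.
num is a terminal; add {num} and stop.

{ ;, num }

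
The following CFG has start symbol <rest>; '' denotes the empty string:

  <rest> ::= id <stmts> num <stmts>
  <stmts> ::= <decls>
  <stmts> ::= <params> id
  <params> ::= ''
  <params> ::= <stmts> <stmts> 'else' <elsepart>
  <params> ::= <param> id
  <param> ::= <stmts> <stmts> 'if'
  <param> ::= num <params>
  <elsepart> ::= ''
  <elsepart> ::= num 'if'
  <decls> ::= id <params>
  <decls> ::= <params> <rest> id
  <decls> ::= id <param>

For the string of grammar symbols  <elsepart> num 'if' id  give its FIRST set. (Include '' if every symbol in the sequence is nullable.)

Add FIRST(<elsepart>)\{''} = { num }; <elsepart> is nullable, continue.
num is a terminal; add {num} and stop.

{ num }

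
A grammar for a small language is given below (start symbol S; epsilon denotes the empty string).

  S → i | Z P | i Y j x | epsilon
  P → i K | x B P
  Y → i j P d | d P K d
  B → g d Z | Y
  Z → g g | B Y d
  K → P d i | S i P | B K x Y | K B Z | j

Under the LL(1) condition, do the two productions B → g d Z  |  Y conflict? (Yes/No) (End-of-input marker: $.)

No

FIRST(g d Z) = { g } and FIRST(Y) = { d, i }.
The FIRST sets are disjoint and neither alternative is nullable — no conflict.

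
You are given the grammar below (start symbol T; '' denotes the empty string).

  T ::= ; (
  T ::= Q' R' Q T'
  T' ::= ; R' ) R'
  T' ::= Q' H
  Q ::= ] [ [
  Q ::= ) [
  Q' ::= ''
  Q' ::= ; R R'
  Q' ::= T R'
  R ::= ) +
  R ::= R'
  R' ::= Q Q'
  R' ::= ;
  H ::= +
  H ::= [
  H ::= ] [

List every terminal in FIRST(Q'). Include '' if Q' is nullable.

Q' ::= '' contributes ''.
Q' ::= ; R R' contributes {;}.
From Q' ::= T R': add FIRST(T) = { ), ;, ] }.
Union: FIRST(Q') = { ), ;, ], '' }.

{ ), ;, ], '' }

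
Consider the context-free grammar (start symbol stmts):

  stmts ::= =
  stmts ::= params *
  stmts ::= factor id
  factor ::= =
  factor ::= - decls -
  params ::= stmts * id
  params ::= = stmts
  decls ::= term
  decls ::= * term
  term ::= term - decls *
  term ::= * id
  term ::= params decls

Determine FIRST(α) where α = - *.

{ - }

- is a terminal; add {-} and stop.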